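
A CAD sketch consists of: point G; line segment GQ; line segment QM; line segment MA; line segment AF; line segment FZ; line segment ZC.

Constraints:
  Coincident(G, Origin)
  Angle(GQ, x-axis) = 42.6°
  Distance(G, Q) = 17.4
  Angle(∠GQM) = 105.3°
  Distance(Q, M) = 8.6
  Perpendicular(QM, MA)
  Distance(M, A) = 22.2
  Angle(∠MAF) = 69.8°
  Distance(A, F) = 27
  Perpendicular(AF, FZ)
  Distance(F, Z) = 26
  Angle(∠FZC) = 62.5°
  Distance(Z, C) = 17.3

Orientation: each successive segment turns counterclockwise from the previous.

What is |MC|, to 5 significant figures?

4.8868

G is at the origin; GQ runs at 42.6° with length 17.4, so Q = (12.808, 11.778). ∠GQM = 105.3° gives QM at 117.30° from the x-axis; with |QM| = 8.6, M = (8.8637, 19.420). QM is perpendicular to MA, so MA runs at -152.70°; with |MA| = 22.2, A = (-10.864, 9.2377). ∠MAF = 69.8° gives AF at -42.500° from the x-axis; with |AF| = 27.0, F = (9.0429, -9.0032). AF ⟂ FZ, so FZ runs at 47.500°; with |FZ| = 26.0, Z = (26.608, 10.166). ∠FZC = 62.5° gives ZC at 165.00° from the x-axis; with |ZC| = 17.3, C = (9.8977, 14.644). Then |MC| = |C − M| = 4.8868.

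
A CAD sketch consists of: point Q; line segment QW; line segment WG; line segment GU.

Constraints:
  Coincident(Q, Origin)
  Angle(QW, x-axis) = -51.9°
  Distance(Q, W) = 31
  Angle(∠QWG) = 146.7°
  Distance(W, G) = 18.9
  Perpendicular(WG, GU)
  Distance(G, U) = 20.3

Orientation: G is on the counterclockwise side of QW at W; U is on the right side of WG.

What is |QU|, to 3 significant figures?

58.3

Q is at the origin; QW runs at -51.9° with length 31.0, so W = 31.0·(cos -51.9°, sin -51.9°) = (19.1, -24.4). ∠QWG = 146.7°, so WG runs at -51.9° + (180° − 146.7°) = -18.6° from the x-axis; with |WG| = 18.9, G = W + 18.9·(cos -18.6°, sin -18.6°) = (37.0, -30.4). The perpendicularity gives GU at right angles to WG; with |GU| = 20.3 on the right of WG, U = G + 20.3·(-0.319, -0.948) = (30.6, -49.7). Then |QU| = |U − Q| = 58.3.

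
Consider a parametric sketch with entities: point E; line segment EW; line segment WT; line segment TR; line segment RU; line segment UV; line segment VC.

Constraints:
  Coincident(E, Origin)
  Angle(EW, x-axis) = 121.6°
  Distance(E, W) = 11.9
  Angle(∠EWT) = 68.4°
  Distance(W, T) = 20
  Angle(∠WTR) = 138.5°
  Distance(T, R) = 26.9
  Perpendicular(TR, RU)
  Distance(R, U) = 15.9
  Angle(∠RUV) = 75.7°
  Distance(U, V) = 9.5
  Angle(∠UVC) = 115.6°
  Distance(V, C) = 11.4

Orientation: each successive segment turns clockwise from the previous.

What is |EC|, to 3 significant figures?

25.6

E is at the origin; EW runs at 121.6° with length 11.9, so W = (-6.24, 10.1). ∠EWT = 68.4° gives WT at 10.0° from the x-axis; with |WT| = 20.0, T = (13.5, 13.6). ∠WTR = 138.5° gives TR at -31.5° from the x-axis; with |TR| = 26.9, R = (36.4, -0.447). TR ⟂ RU, so RU runs at -122°; with |RU| = 15.9, U = (28.1, -14.0). ∠RUV = 75.7° gives UV at 134° from the x-axis; with |UV| = 9.5, V = (21.5, -7.19). ∠UVC = 115.6° gives VC at 69.8° from the x-axis; with |VC| = 11.4, C = (25.4, 3.51). Then |EC| = |C − E| = 25.6.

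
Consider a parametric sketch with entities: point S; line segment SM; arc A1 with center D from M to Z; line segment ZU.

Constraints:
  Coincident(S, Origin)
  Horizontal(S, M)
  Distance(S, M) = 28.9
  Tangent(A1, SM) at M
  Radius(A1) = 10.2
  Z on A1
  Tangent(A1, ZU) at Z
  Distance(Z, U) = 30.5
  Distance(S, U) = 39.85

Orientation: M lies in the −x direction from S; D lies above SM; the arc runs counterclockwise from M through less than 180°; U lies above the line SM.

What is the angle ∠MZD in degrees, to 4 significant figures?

51.11°

S is at the origin; SM is horizontal with |SM| = 28.9 and M on the −x side, so M = (-28.90, 0.000). The tangent condition forces DM to be normal to SM, so D = M + (0, 10.2) = (-28.90, 10.20). Since DZ ⟂ ZU (tangency), |DU| = √(10.2² + 30.5²) = 32.16 regardless of where Z sits on A1. So U lies on both circle(S, 39.85) and circle(D, 32.16); the above-SM intersection is U = (-12.47, 37.85). Z is the foot of the tangent from U: Z = (-18.93, 8.040).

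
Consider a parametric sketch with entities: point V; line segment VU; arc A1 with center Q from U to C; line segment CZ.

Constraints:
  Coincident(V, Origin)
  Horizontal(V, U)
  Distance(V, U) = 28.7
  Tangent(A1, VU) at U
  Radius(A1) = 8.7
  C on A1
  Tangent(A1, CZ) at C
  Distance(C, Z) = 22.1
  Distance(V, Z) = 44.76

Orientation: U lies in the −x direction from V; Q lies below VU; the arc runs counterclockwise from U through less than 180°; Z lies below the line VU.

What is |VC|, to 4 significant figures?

38.69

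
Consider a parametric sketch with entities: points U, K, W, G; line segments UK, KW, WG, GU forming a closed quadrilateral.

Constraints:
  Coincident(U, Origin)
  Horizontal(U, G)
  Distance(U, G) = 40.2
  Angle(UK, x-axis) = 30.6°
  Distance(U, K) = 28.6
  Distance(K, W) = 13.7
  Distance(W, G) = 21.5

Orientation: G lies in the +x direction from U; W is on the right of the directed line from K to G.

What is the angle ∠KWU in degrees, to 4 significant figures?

121.6°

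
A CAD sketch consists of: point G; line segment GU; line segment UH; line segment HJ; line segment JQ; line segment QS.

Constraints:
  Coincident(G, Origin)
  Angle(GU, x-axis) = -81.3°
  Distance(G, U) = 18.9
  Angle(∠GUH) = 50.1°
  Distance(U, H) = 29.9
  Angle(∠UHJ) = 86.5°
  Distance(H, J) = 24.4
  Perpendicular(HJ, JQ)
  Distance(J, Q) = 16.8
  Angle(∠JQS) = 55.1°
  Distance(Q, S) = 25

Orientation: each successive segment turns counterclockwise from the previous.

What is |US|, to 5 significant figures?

27.426

G is at the origin; GU runs at -81.3° with length 18.9, so U = (2.8588, -18.683). ∠GUH = 50.1° gives UH at 48.600° from the x-axis; with |UH| = 29.9, H = (22.632, 3.7458). ∠UHJ = 86.5° gives HJ at 142.10° from the x-axis; with |HJ| = 24.4, J = (3.3784, 18.734). HJ is perpendicular to JQ, so JQ runs at -127.90°; with |JQ| = 16.8, Q = (-6.9416, 5.4777). ∠JQS = 55.1° gives QS at -3.0000° from the x-axis; with |QS| = 25.0, S = (18.024, 4.1693). Then |US| = |S − U| = 27.426.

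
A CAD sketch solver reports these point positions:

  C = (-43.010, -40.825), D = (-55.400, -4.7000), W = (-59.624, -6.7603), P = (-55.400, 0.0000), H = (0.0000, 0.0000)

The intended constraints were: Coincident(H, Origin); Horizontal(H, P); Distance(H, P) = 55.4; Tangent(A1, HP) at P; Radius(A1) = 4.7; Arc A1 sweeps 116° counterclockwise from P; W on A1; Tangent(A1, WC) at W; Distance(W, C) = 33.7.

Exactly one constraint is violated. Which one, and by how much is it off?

Distance(W, C) = 33.7 — off by 4.20.

H = (0.00, 0.00) ✓; H.y = 0.00, P.y = 0.00 ✓; |HP| = 55.40 ✓; ∠(DP, PH) = 90.00° ✓; |DP| = 4.700 ✓; bearing(D→W) − bearing(D→P) = 116.0° ✓; |DW| = 4.700 ✓; ∠(DW, WC) = 90.00° ✓; |WC| = 37.90 ✗.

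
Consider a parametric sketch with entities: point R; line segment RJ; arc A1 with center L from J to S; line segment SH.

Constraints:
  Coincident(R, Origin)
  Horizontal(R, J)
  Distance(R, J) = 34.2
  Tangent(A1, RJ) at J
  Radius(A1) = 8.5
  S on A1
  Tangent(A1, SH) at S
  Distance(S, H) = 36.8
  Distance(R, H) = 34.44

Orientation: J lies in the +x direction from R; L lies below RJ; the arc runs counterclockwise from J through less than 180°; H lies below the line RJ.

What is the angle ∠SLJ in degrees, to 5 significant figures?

55.212°

R is at the origin; RJ is horizontal with |RJ| = 34.2 and J on the +x side, so J = (34.200, 0.0000). A1 meets RJ tangentially, so LJ is at right angles to RJ, so L = J + (0, -8.5) = (34.200, -8.5000). Since LS ⟂ SH (tangency), |LH| = √(8.5² + 36.8²) = 37.769 regardless of where S sits on A1. So H lies on both circle(R, 34.44) and circle(L, 37.769); the below-RJ intersection is H = (6.2233, -33.873). S is the foot of the tangent from H: S = (27.219, -3.6504).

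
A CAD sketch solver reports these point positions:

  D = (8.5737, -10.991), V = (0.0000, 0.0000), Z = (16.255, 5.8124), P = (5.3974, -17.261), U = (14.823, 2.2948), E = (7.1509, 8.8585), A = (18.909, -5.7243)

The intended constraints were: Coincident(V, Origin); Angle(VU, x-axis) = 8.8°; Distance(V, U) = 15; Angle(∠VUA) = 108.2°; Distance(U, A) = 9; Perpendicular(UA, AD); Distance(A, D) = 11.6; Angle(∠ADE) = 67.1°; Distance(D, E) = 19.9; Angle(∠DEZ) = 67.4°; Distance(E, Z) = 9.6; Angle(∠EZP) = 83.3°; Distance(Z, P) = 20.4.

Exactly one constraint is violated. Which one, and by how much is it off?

Distance(Z, P) = 20.4 — off by 5.10.

V = (0.00, 0.00) ✓; VU at 8.800° ✓; |VU| = 15.00 ✓; ∠VUA = 108.2° ✓; |UA| = 9.000 ✓; ∠(UA, AD) = 90.00° ✓; |AD| = 11.60 ✓; ∠ADE = 67.10° ✓; |DE| = 19.90 ✓; ∠DEZ = 67.40° ✓; |EZ| = 9.600 ✓; ∠EZP = 83.30° ✓; |ZP| = 25.50 ✗.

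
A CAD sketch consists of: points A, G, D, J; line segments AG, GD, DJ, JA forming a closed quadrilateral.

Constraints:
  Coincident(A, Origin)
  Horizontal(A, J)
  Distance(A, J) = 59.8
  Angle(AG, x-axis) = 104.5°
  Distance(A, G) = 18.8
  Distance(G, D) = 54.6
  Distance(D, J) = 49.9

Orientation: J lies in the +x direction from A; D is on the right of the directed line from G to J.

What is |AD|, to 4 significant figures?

36.49

A is at the origin; A and J share the same y with |AJ| = 59.8 and J in +x, so J = (59.8, 0). AG runs at 104.5° with |AG| = 18.8, so G = (-4.707, 18.20). D is determined by |GD| = 54.6 and |DJ| = 49.9 together: it lies at the intersection of circle(G, 54.6) and circle(J, 49.9). With |GJ| = 67.03, the foot of the radical line on GJ is 37.18 from G and the perpendicular offset is √(54.6² − 37.18²) = 39.99. Taking the right-of-GJ solution: D = (20.21, -30.38).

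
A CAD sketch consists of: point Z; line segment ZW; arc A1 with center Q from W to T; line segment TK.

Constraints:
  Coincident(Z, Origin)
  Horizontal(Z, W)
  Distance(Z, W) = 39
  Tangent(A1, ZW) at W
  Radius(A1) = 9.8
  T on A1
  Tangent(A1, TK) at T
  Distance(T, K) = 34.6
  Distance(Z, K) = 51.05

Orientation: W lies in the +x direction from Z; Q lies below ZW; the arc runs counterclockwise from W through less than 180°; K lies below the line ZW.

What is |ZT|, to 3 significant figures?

30.6

Checks: ∠(QW, WZ) = 90.00° ✓; |QT| = 9.800 ✓; ∠(QT, TK) = 90.00° ✓; |TK| = 34.60 ✓; |ZK| = 51.05 ✓.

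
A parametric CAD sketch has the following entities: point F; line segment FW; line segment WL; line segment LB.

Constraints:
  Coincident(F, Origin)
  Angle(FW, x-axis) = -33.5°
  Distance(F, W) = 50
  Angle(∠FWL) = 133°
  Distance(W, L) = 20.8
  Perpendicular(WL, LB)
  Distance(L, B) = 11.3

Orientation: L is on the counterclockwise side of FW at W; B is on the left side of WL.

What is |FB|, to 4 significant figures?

60.44

F is at the origin; FW runs at -33.5° with length 50.0, so W = 50.0·(cos -33.5°, sin -33.5°) = (41.69, -27.60). ∠FWL = 133.0°, so WL runs at -33.5° + (180° − 133.0°) = 13.50° from the x-axis; with |WL| = 20.8, L = W + 20.8·(cos 13.50°, sin 13.50°) = (61.92, -22.74). WL is perpendicular to LB; with |LB| = 11.3 on the left of WL, B = L + 11.3·(-0.2334, 0.9724) = (59.28, -11.75). Then |FB| = |B − F| = 60.44.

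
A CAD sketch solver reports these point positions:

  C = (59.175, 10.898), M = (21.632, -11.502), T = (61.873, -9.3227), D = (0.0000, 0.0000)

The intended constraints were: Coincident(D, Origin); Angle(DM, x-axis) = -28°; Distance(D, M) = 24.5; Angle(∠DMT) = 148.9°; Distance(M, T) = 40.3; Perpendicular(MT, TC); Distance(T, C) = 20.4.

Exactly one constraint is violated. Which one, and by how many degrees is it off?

Perpendicular(MT, TC) — off by 4.50°.

D = (0.00, 0.00) ✓; DM at -28.00° ✓; |DM| = 24.50 ✓; ∠DMT = 148.9° ✓; |MT| = 40.30 ✓; ∠(MT, TC) = 94.50° ✗; |TC| = 20.40 ✓.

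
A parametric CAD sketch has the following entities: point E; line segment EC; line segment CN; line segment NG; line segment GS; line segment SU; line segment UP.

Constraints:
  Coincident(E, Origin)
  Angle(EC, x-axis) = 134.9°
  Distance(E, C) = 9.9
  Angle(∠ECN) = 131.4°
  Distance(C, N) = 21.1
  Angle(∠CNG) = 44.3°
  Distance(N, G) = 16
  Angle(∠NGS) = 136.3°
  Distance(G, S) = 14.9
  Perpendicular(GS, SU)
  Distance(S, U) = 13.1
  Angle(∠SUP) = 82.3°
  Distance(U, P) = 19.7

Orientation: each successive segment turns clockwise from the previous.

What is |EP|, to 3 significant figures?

21.8

E is at the origin; EC runs at 134.9° with length 9.9, so C = (-6.99, 7.01). ∠ECN = 131.4° gives CN at 86.3° from the x-axis; with |CN| = 21.1, N = (-5.63, 28.1). ∠CNG = 44.3° gives NG at -49.4° from the x-axis; with |NG| = 16.0, G = (4.79, 15.9). ∠NGS = 136.3° gives GS at -93.1° from the x-axis; with |GS| = 14.9, S = (3.98, 1.04). GS is perpendicular to SU, so SU runs at 177°; with |SU| = 13.1, U = (-9.10, 1.75). ∠SUP = 82.3° gives UP at 79.2° from the x-axis; with |UP| = 19.7, P = (-5.41, 21.1). Then |EP| = |P − E| = 21.8.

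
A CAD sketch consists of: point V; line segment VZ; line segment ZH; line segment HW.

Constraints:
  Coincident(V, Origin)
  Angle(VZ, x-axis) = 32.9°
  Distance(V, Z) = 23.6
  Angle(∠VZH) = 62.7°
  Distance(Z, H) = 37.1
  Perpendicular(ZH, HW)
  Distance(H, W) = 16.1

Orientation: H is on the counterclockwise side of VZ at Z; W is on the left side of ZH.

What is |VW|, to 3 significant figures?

26.7

∠VZH = 62.7°, so ZH runs at 32.9° + (180° − 62.7°) = 150° from the x-axis; with |ZH| = 37.1, H = Z + 37.1·(cos 150°, sin 150°) = (-12.4, 31.3). ZH ⟂ HW; with |HW| = 16.1 on the left of ZH, W = H + 16.1·(-0.497, -0.868) = (-20.4, 17.3). Then |VW| = |W − V| = 26.7.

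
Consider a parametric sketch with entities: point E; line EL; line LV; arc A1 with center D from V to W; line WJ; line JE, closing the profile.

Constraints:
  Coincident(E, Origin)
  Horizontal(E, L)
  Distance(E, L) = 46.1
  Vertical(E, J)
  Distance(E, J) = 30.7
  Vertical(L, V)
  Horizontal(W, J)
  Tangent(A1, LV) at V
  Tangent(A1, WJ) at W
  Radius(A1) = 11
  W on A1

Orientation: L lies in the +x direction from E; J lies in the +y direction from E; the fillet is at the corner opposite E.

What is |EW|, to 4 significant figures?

46.63

The virtual corner opposite E is at (46.10, 30.70). A1 meets LV tangentially, so DV is at right angles to LV and tangency of A1 to WJ means the radius DW is perpendicular to WJ, with radius 11.0, so the center D sits 11.0 in from both sides at D = (35.10, 19.70). That places the tangent points at V = (46.10, 19.70) on LV and W = (35.10, 30.70) on WJ. Then |EW| = |W − E| = 46.63.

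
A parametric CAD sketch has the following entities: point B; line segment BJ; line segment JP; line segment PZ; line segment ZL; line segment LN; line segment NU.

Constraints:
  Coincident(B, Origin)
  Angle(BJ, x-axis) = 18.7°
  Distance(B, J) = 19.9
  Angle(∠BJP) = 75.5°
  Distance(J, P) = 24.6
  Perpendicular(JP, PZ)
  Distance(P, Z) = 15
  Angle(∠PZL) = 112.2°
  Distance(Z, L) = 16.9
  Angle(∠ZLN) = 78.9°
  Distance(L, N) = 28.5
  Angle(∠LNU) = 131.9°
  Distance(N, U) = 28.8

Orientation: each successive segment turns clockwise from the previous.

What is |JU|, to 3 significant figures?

36.2

B is at the origin; BJ runs at 18.7° with length 19.9, so J = (18.8, 6.38). ∠BJP = 75.5° gives JP at -85.8° from the x-axis; with |JP| = 24.6, P = (20.7, -18.2). JP ⟂ PZ, so PZ runs at -176°; with |PZ| = 15.0, Z = (5.69, -19.3). ∠PZL = 112.2° gives ZL at 116° from the x-axis; with |ZL| = 16.9, L = (-1.82, -4.11). ∠ZLN = 78.9° gives LN at 15.3° from the x-axis; with |LN| = 28.5, N = (25.7, 3.41). ∠LNU = 131.9° gives NU at -32.8° from the x-axis; with |NU| = 28.8, U = (49.9, -12.2). Then |JU| = |U − J| = 36.2.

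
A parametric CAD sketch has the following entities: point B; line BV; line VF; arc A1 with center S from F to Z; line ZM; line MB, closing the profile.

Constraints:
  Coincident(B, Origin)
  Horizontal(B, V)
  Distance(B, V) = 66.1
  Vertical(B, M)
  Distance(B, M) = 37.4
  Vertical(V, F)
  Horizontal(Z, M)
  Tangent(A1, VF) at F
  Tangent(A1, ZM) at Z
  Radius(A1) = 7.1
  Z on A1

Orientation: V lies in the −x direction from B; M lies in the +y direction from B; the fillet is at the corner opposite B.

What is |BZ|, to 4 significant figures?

69.86

The virtual corner opposite B is at (-66.10, 37.40). Tangency of A1 to VF means the radius SF is perpendicular to VF and tangency of A1 to ZM means the radius SZ is perpendicular to ZM, with radius 7.1, so the center S sits 7.1 in from both sides at S = (-59.00, 30.30). That places the tangent points at F = (-66.10, 30.30) on VF and Z = (-59.00, 37.40) on ZM. Then |BZ| = |Z − B| = 69.86.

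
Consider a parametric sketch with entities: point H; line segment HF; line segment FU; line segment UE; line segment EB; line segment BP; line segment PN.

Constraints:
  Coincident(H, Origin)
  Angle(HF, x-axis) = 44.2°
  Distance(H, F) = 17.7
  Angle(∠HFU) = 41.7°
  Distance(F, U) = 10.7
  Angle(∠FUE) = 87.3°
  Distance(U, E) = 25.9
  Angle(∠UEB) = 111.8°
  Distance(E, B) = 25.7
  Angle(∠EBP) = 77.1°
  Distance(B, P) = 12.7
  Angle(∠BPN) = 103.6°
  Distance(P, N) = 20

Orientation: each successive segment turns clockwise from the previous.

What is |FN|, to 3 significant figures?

15.1

H is at the origin; HF runs at 44.2° with length 17.7, so F = (12.7, 12.3). ∠HFU = 41.7° gives FU at -94.1° from the x-axis; with |FU| = 10.7, U = (11.9, 1.67). ∠FUE = 87.3° gives UE at 173° from the x-axis; with |UE| = 25.9, E = (-13.8, 4.73). ∠UEB = 111.8° gives EB at 105° from the x-axis; with |EB| = 25.7, B = (-20.4, 29.6). ∠EBP = 77.1° gives BP at 2.10° from the x-axis; with |BP| = 12.7, P = (-7.75, 30.0). ∠BPN = 103.6° gives PN at -74.3° from the x-axis; with |PN| = 20.0, N = (-2.34, 10.8). Then |FN| = |N − F| = 15.1.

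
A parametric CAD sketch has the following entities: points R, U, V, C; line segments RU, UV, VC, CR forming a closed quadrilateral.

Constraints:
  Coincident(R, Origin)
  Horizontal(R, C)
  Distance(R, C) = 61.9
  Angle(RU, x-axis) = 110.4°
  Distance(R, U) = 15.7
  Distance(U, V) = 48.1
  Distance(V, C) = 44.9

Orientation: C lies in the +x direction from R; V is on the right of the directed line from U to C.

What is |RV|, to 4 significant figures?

33.39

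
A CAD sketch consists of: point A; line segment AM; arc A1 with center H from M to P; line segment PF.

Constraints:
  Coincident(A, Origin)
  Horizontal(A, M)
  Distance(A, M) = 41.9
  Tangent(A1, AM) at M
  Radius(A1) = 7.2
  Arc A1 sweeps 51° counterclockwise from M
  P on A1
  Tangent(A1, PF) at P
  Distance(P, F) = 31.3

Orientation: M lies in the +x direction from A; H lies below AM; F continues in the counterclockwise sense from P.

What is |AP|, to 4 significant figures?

36.40

The tangent condition forces HM to be normal to AM, so H = M + (0, -7.2) = (41.90, -7.200). On A1, M sits at bearing 90° from H; a 51° counterclockwise sweep puts P at bearing 141°, so P = H + 7.2·(cos 141°, sin 141°) = (36.30, -2.669). Then |AP| = |P − A| = 36.40.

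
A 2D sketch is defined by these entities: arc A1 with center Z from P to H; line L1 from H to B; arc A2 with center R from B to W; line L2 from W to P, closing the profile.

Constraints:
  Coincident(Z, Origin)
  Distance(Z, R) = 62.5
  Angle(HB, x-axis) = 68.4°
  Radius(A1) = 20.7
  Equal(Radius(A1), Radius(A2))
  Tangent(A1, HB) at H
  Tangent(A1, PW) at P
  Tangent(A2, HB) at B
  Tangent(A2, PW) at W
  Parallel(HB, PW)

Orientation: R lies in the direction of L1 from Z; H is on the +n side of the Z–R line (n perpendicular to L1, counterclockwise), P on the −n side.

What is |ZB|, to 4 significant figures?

65.84

The slot axis is L1's direction at 68.4°, so u = (cos 68.4°, sin 68.4°) = (0.3681, 0.9298) and n = (−sin 68.4°, cos 68.4°) = (-0.9298, 0.3681). Z is at the origin and R lies 62.5 along u from Z, so R = 62.5·u = (23.01, 58.11). Tangency of A1 to both parallel lines with radius 20.7 puts H and P at Z ± 20.7·n: H = (-19.25, 7.620), P = (19.25, -7.620). Equal radii place B and W the same way about R: B = R + 20.7·n = (3.761, 65.73), W = R − 20.7·n = (42.25, 50.49). Then |ZB| = |B − Z| = 65.84.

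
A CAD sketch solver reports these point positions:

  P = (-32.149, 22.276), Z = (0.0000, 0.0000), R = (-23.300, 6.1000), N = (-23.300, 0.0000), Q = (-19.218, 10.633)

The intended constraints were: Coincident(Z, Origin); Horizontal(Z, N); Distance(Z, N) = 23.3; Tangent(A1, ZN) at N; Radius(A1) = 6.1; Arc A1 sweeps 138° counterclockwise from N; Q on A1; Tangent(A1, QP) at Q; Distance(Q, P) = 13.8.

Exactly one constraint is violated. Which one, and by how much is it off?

Distance(Q, P) = 13.8 — off by 3.60.

Z = (0.00, 0.00) ✓; Z.y = 0.00, N.y = 0.00 ✓; |ZN| = 23.30 ✓; ∠(RN, NZ) = 90.00° ✓; |RN| = 6.100 ✓; bearing(R→Q) − bearing(R→N) = 138.0° ✓; |RQ| = 6.100 ✓; ∠(RQ, QP) = 90.00° ✓; |QP| = 17.40 ✗.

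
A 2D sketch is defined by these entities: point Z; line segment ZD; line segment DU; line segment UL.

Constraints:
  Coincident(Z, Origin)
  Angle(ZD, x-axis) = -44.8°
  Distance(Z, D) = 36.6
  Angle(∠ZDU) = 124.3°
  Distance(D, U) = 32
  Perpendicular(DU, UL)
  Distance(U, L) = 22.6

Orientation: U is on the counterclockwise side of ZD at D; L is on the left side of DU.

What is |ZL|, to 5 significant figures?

53.176

∠ZDU = 124.3°, so DU runs at -44.8° + (180° − 124.3°) = 10.900° from the x-axis; with |DU| = 32.0, U = D + 32.0·(cos 10.900°, sin 10.900°) = (57.393, -19.739). DU is perpendicular to UL; with |UL| = 22.6 on the left of DU, L = U + 22.6·(-0.18910, 0.98196) = (53.119, 2.4537). Then |ZL| = |L − Z| = 53.176.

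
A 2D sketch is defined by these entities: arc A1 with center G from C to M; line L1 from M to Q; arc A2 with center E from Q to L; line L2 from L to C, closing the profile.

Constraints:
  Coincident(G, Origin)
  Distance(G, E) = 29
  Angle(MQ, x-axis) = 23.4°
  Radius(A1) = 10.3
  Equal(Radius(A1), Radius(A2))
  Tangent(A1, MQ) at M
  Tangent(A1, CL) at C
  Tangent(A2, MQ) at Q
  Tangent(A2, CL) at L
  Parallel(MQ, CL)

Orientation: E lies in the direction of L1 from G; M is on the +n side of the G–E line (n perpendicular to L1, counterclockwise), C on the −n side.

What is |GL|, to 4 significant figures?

30.77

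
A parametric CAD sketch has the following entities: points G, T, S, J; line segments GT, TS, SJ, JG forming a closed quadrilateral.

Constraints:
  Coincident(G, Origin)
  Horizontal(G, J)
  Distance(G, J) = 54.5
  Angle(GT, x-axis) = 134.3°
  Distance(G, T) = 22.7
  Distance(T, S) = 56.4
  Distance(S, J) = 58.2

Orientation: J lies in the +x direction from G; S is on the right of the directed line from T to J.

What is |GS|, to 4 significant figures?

35.79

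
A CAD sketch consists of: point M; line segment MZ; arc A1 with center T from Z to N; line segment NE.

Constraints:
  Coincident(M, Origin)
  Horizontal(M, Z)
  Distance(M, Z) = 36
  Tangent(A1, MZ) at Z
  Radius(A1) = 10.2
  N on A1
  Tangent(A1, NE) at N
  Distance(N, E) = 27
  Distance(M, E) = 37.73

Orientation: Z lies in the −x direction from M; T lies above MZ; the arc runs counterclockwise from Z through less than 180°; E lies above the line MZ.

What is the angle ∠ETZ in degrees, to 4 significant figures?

142.2°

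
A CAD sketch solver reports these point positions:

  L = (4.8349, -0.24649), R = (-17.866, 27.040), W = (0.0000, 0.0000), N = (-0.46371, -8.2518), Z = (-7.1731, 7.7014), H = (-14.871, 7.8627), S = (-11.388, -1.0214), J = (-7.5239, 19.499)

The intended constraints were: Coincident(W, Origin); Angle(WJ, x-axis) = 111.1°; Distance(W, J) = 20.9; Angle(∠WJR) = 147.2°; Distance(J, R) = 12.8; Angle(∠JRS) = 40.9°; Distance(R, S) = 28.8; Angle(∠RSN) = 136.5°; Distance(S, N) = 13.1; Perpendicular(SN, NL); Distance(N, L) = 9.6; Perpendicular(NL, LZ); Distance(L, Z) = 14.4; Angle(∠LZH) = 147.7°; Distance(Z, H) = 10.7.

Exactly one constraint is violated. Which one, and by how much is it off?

Distance(Z, H) = 10.7 — off by 3.00.

W = (0.00, 0.00) ✓; WJ at 111.1° ✓; |WJ| = 20.90 ✓; ∠WJR = 147.2° ✓; |JR| = 12.80 ✓; ∠JRS = 40.90° ✓; |RS| = 28.80 ✓; ∠RSN = 136.5° ✓; |SN| = 13.10 ✓; ∠(SN, NL) = 90.00° ✓; |NL| = 9.600 ✓; ∠(NL, LZ) = 90.00° ✓; |LZ| = 14.40 ✓; ∠LZH = 147.7° ✓; |ZH| = 7.700 ✗.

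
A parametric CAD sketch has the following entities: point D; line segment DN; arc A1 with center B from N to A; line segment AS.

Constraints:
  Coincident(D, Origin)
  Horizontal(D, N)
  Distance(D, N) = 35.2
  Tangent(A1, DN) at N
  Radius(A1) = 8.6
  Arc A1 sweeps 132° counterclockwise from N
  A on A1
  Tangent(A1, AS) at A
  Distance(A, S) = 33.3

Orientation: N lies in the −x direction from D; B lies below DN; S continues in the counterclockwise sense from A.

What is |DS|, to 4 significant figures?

43.61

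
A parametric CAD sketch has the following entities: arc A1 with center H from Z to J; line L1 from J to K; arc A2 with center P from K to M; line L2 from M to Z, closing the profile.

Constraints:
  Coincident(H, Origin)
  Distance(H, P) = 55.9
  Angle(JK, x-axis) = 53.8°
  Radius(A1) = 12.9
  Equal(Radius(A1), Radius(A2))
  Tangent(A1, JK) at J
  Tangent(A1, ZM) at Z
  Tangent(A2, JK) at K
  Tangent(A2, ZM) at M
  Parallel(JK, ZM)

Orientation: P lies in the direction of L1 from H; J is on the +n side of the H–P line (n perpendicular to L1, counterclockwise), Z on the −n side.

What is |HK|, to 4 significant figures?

57.37

Tangency of A1 to both parallel lines with radius 12.9 puts J and Z at H ± 12.9·n: J = (-10.41, 7.619), Z = (10.41, -7.619). Equal radii place K and M the same way about P: K = P + 12.9·n = (22.61, 52.73), M = P − 12.9·n = (43.42, 37.49). Then |HK| = |K − H| = 57.37.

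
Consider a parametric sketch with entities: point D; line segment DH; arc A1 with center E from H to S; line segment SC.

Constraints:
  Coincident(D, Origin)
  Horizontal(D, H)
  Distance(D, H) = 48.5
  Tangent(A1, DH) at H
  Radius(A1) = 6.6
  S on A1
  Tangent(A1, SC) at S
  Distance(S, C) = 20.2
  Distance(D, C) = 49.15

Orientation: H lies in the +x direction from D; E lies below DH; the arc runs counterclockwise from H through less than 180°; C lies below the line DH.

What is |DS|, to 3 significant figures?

42.4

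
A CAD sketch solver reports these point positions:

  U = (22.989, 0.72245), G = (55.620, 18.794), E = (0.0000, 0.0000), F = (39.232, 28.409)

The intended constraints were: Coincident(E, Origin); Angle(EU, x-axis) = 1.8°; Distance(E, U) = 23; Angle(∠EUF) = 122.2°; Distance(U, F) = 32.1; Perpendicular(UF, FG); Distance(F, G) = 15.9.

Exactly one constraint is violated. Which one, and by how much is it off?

Distance(F, G) = 15.9 — off by 3.10.

E = (0.00, 0.00) ✓; EU at 1.800° ✓; |EU| = 23.00 ✓; ∠EUF = 122.2° ✓; |UF| = 32.10 ✓; ∠(UF, FG) = 90.00° ✓; |FG| = 19.00 ✗.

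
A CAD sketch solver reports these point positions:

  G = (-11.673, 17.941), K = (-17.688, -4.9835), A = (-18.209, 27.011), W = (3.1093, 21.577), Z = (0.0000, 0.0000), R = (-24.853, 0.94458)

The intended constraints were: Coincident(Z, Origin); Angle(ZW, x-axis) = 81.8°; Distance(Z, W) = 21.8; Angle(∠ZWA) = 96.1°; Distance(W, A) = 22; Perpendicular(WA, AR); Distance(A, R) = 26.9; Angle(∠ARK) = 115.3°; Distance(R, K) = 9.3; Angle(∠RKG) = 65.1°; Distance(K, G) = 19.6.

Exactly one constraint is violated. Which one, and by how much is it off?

Distance(K, G) = 19.6 — off by 4.10.

Z = (0.00, 0.00) ✓; ZW at 81.80° ✓; |ZW| = 21.80 ✓; ∠ZWA = 96.10° ✓; |WA| = 22.00 ✓; ∠(WA, AR) = 90.00° ✓; |AR| = 26.90 ✓; ∠ARK = 115.3° ✓; |RK| = 9.299 ✓; ∠RKG = 65.10° ✓; |KG| = 23.70 ✗.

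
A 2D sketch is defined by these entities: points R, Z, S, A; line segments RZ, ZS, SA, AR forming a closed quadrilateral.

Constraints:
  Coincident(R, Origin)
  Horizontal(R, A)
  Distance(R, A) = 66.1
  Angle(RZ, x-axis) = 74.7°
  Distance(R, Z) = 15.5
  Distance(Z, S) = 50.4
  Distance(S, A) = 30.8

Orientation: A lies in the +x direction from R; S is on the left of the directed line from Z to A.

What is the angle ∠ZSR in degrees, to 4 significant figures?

12.99°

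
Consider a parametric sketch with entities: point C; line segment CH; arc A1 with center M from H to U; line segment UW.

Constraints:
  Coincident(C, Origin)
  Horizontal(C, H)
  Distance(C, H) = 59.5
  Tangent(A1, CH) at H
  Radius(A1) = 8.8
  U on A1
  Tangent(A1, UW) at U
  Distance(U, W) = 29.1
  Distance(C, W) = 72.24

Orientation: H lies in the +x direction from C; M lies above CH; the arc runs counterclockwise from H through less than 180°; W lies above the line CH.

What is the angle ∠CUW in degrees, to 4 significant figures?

84.62°

C is at the origin; CH is horizontal with |CH| = 59.5 and H on the +x side, so H = (59.50, 0.000). A1 meets CH tangentially, so MH is at right angles to CH, so M = H + (0, 8.8) = (59.50, 8.800). Since MU ⟂ UW (tangency), |MW| = √(8.8² + 29.1²) = 30.40 regardless of where U sits on A1. So W lies on both circle(C, 72.24) and circle(M, 30.40); the above-CH intersection is W = (60.69, 39.18). U is the foot of the tangent from W: U = (68.02, 11.01).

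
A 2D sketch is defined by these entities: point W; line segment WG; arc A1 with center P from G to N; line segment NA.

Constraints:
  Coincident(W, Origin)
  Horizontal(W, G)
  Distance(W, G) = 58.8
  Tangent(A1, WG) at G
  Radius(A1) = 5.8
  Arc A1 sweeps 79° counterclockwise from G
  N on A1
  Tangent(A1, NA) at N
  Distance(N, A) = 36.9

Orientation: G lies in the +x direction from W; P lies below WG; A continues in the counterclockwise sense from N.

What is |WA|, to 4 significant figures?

61.61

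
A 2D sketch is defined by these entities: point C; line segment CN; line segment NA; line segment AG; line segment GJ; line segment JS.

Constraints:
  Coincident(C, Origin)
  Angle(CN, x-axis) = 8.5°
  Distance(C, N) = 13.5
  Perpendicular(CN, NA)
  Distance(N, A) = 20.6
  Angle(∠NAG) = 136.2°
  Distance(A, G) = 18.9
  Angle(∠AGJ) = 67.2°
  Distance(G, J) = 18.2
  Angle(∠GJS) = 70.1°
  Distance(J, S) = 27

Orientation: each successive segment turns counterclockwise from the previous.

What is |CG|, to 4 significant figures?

34.24

C is at the origin; CN runs at 8.5° with length 13.5, so N = (13.35, 1.995). CN ⟂ NA, so NA runs at 98.50°; with |NA| = 20.6, A = (10.31, 22.37). ∠NAG = 136.2° gives AG at 142.3° from the x-axis; with |AG| = 18.9, G = (-4.647, 33.93). Then |CG| = |G − C| = 34.24.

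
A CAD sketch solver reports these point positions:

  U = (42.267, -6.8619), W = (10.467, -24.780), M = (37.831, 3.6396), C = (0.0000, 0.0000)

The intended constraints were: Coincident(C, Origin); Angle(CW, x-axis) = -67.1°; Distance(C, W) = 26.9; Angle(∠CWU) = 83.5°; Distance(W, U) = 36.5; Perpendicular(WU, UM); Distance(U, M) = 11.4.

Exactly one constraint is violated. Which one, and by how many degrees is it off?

Perpendicular(WU, UM) — off by 6.50°.

C = (0.00, 0.00) ✓; CW at -67.10° ✓; |CW| = 26.90 ✓; ∠CWU = 83.50° ✓; |WU| = 36.50 ✓; ∠(WU, UM) = 83.50° ✗; |UM| = 11.40 ✓.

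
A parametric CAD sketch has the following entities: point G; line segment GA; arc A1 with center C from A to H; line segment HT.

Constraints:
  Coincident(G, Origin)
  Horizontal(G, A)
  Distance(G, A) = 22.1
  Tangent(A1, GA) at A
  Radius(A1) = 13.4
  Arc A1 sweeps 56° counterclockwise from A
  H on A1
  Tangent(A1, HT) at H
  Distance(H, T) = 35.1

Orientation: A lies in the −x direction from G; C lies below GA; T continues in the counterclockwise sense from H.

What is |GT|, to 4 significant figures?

63.38

G is at the origin; GA is horizontal with |GA| = 22.1 and A on the −x side, so A = (-22.10, 0.000). A1 meets GA tangentially, so CA is at right angles to GA, so C = A + (0, -13.4) = (-22.10, -13.40). On A1, A sits at bearing 90° from C; a 56° counterclockwise sweep puts H at bearing 146°, so H = C + 13.4·(cos 146°, sin 146°) = (-33.21, -5.907). Tangency of A1 to HT means the radius CH is perpendicular to HT, so HT runs along (−sin 146°, cos 146°); with |HT| = 35.1, T = (-52.84, -35.01). Then |GT| = |T − G| = 63.38.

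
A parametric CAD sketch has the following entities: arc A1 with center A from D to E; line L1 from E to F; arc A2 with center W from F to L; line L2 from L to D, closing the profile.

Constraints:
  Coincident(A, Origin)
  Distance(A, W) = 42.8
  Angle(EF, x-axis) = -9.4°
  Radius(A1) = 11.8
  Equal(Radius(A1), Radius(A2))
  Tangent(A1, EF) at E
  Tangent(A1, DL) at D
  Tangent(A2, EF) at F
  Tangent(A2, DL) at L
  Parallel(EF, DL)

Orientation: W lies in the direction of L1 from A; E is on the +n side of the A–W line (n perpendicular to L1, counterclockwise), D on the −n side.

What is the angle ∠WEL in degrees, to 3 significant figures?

13.5°

The slot axis is L1's direction at -9.4°, so u = (cos -9.4°, sin -9.4°) = (0.987, -0.163) and n = (−sin -9.4°, cos -9.4°) = (0.163, 0.987). A is at the origin and W lies 42.8 along u from A, so W = 42.8·u = (42.2, -6.99). Tangency of A1 to both parallel lines with radius 11.8 puts E and D at A ± 11.8·n: E = (1.93, 11.6), D = (-1.93, -11.6). Equal radii place F and L the same way about W: F = W + 11.8·n = (44.2, 4.65), L = W − 11.8·n = (40.3, -18.6). Then cos ∠WEL = EW·EL / (|EW||EL|), giving 13.5°.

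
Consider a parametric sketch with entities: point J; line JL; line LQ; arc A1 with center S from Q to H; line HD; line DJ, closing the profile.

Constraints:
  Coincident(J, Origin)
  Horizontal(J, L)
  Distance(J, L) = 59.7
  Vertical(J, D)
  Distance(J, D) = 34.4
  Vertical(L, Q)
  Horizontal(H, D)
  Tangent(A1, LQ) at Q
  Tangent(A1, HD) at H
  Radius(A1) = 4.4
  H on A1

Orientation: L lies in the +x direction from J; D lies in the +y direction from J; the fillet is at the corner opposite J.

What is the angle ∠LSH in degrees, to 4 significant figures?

171.7°

The virtual corner opposite J is at (59.70, 34.40). Since A1 is tangent to LQ there, SQ ⟂ LQ and A1 meets HD tangentially, so SH is at right angles to HD, with radius 4.4, so the center S sits 4.4 in from both sides at S = (55.30, 30.00). That places the tangent points at Q = (59.70, 30.00) on LQ and H = (55.30, 34.40) on HD. Then cos ∠LSH = SL·SH / (|SL||SH|), giving 171.7°.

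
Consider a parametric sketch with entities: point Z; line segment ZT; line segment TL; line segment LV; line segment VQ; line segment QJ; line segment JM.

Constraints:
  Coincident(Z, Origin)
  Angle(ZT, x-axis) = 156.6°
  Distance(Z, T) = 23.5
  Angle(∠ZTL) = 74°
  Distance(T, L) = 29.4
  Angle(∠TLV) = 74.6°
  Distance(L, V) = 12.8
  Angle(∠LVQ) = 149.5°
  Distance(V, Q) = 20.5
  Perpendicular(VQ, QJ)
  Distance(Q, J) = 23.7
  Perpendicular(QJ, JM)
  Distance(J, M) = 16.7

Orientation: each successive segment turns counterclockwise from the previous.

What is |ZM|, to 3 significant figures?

24.6

VQ ⟂ QJ, so QJ runs at 128°; with |QJ| = 23.7, J = (-11.4, 13.3). The perpendicularity gives JM at right angles to QJ, so JM runs at -142°; with |JM| = 16.7, M = (-24.5, 2.87). Then |ZM| = |M − Z| = 24.6.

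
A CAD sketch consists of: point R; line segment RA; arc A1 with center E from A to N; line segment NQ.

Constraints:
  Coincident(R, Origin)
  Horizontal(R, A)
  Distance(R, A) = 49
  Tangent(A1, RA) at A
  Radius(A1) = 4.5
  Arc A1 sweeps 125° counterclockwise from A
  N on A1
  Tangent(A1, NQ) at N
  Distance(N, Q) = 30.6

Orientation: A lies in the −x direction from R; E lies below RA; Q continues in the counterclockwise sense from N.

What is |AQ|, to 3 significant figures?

35.0

R is at the origin; RA is horizontal with |RA| = 49.0 and A on the −x side, so A = (-49.0, 0.00). Tangency of A1 to RA means the radius EA is perpendicular to RA, so E = A + (0, -4.5) = (-49.0, -4.50). On A1, A sits at bearing 90° from E; a 125° counterclockwise sweep puts N at bearing 215°, so N = E + 4.5·(cos 215°, sin 215°) = (-52.7, -7.08). A1 meets NQ tangentially, so EN is at right angles to NQ, so NQ runs along (−sin 215°, cos 215°); with |NQ| = 30.6, Q = (-35.1, -32.1). Then |AQ| = |Q − A| = 35.0.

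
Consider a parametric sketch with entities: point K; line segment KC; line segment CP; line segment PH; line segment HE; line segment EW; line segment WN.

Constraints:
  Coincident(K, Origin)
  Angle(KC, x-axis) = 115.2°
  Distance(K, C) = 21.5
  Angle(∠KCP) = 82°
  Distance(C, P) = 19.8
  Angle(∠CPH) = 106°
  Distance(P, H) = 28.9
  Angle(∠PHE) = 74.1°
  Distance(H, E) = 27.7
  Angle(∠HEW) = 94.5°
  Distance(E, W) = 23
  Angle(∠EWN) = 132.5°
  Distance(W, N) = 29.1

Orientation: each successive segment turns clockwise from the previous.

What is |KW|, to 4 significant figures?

17.07

K is at the origin; KC runs at 115.2° with length 21.5, so C = (-9.154, 19.45). ∠KCP = 82.0° gives CP at 17.20° from the x-axis; with |CP| = 19.8, P = (9.760, 25.31). ∠CPH = 106.0° gives PH at -56.80° from the x-axis; with |PH| = 28.9, H = (25.58, 1.126). ∠PHE = 74.1° gives HE at -162.7° from the x-axis; with |HE| = 27.7, E = (-0.8620, -7.111). ∠HEW = 94.5° gives EW at 111.8° from the x-axis; with |EW| = 23.0, W = (-9.404, 14.24). Then |KW| = |W − K| = 17.07.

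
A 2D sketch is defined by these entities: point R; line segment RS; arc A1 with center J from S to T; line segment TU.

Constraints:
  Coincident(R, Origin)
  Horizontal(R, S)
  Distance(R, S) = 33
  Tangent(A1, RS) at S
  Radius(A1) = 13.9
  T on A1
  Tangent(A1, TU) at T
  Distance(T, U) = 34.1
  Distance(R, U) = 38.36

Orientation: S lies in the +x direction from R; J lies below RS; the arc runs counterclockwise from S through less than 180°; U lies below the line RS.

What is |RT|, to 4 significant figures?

21.97

Checks: ∠(JS, SR) = 90.00° ✓; |JT| = 13.90 ✓; ∠(JT, TU) = 90.00° ✓; |TU| = 34.10 ✓; |RU| = 38.36 ✓.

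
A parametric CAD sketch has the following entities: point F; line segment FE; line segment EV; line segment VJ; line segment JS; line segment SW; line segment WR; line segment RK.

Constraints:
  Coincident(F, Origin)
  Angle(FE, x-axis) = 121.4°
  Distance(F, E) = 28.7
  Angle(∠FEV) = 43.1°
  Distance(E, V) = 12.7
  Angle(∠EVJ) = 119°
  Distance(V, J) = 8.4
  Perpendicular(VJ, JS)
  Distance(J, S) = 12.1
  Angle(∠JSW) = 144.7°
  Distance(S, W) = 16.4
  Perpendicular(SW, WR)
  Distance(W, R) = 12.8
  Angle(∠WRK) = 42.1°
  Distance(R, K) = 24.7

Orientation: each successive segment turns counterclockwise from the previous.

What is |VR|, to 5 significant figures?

21.447

F is at the origin; FE runs at 121.4° with length 28.7, so E = (-14.953, 24.497). ∠FEV = 43.1° gives EV at -101.70° from the x-axis; with |EV| = 12.7, V = (-17.528, 12.061). ∠EVJ = 119.0° gives VJ at -40.700° from the x-axis; with |VJ| = 8.4, J = (-11.160, 6.5832). The perpendicularity gives JS at right angles to VJ, so JS runs at 49.300°; with |JS| = 12.1, S = (-3.2697, 15.757). ∠JSW = 144.7° gives SW at 84.600° from the x-axis; with |SW| = 16.4, W = (-1.7263, 32.084). SW is perpendicular to WR, so WR runs at 174.60°; with |WR| = 12.8, R = (-14.469, 33.288). Then |VR| = |R − V| = 21.447.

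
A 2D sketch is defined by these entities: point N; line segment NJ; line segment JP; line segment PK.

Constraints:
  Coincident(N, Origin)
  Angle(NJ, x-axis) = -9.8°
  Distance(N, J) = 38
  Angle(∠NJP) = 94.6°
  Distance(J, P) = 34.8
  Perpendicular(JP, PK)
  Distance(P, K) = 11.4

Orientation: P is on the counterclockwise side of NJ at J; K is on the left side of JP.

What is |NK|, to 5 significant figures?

46.190

N is at the origin; NJ runs at -9.8° with length 38.0, so J = 38.0·(cos -9.8°, sin -9.8°) = (37.446, -6.4680). ∠NJP = 94.6°, so JP runs at -9.8° + (180° − 94.6°) = 75.600° from the x-axis; with |JP| = 34.8, P = J + 34.8·(cos 75.600°, sin 75.600°) = (46.100, 27.239). JP ⟂ PK; with |PK| = 11.4 on the left of JP, K = P + 11.4·(-0.96858, 0.24869) = (35.058, 30.074). Then |NK| = |K − N| = 46.190.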